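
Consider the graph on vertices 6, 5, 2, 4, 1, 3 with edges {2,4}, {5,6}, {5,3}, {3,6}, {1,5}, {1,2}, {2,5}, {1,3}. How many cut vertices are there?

Removing 2 increases the component count from 1 to 2, so 2 is a cut vertex.
By contrast removing 4 leaves 1 component; it is not a cut vertex. No other vertex is a cut vertex either.

1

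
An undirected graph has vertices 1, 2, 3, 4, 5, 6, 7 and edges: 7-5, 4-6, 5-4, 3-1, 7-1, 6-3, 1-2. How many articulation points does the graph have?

1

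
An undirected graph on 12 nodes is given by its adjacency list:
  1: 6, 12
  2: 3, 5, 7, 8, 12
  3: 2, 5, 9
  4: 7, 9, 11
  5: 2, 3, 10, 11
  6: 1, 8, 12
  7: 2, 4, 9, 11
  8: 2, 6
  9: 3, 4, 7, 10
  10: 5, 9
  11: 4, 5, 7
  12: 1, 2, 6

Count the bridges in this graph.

0

The edges on the cycle 2-3-5-2 are not bridges since each lies on that cycle.
Every edge lies on some cycle, so there are no bridges.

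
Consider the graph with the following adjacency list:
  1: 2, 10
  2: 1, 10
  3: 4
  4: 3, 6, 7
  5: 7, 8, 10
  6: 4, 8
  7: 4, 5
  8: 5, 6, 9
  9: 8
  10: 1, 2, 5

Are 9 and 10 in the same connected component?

From 9 we can reach 1, 2, 3, 4, 5, 6, 7, 8, 9, 10, which includes 10.

Yes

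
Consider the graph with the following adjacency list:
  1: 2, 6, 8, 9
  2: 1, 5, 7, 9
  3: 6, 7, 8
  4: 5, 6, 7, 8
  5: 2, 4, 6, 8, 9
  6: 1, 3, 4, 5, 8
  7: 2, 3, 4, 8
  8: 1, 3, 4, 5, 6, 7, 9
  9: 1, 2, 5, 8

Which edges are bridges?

none

The edges on the cycle 8-5-2-7-8 are not bridges since each lies on that cycle.
Every edge lies on some cycle, so there are no bridges.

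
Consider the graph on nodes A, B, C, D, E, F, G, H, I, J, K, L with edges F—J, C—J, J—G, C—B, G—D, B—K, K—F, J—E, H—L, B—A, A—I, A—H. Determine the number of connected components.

1

Starting from A we can reach A, B, C, D, E, F, G, H, I, J, K, L. That is one component of size 12.
Total: 1 component.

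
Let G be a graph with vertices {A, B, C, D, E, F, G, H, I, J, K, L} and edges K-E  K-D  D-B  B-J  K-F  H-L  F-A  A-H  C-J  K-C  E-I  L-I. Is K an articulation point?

Yes

Deleting K raises the number of components from 2 to 3, so K is a cut vertex.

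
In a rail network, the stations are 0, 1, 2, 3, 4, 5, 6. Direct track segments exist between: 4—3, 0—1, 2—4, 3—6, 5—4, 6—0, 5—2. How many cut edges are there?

4

The edges on the cycle 5-2-4-5 are not bridges since each lies on that cycle.
But removing 6—3 disconnects 6 from 3; removing 6—0 disconnects 6 from 0; removing 3—4 disconnects 3 from 4; removing 0—1 disconnects 0 from 1 — these are bridges.
That makes 4 bridges.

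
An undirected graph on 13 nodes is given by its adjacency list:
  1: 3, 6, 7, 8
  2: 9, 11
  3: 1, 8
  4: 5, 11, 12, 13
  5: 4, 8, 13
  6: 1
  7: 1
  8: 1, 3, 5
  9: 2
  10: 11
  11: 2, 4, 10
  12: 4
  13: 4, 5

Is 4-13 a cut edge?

After removing 4-13, the path 4-5-13 still connects them, so the edge is not a bridge.

No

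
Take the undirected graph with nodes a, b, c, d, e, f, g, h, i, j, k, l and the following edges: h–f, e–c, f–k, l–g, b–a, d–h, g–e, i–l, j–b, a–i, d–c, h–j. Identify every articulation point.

Removing f increases the component count from 1 to 2, so f is a cut vertex.
Removing h increases the component count from 1 to 2, so h is a cut vertex.
By contrast removing c leaves 1 component; it is not a cut vertex. No other vertex is a cut vertex either.

f, h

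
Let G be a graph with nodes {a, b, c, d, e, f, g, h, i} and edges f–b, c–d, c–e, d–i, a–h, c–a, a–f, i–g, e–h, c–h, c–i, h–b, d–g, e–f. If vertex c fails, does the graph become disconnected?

Yes

Deleting c raises the number of components from 1 to 2, so c is a cut vertex.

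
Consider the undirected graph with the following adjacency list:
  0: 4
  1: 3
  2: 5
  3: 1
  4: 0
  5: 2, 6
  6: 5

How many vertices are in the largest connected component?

Starting from 1 we can reach 1, 3. That is one component of size 2.
Starting from 0 we can reach 0, 4. That is one component of size 2.
Starting from 2 we can reach 2, 5, 6. That is one component of size 3.
The largest has 3 vertices.

3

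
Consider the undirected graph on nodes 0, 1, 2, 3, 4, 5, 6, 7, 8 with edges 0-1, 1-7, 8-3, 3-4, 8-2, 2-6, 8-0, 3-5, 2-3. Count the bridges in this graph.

6

The edges on the cycle 8-2-3-8 are not bridges since each lies on that cycle.
But removing 0-1 disconnects 0 from 1; removing 4-3 disconnects 4 from 3; removing 1-7 disconnects 1 from 7; removing 2-6 disconnects 2 from 6 — these are bridges.
In total 6 edges are bridges.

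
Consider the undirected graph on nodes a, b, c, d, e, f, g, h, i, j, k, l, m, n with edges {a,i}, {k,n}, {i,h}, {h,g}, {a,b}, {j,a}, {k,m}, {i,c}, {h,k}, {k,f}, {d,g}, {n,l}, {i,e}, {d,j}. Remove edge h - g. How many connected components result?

h and g are still connected via h-i-a-j-d-g, so the component count stays at 1.

1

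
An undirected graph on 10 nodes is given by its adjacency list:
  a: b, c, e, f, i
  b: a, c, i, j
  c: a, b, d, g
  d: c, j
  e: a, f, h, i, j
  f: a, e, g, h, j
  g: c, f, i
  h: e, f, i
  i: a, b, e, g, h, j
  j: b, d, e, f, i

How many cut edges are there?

The edges on the cycle j-e-h-i-b-j are not bridges since each lies on that cycle.
Every edge lies on some cycle, so there are no bridges.

0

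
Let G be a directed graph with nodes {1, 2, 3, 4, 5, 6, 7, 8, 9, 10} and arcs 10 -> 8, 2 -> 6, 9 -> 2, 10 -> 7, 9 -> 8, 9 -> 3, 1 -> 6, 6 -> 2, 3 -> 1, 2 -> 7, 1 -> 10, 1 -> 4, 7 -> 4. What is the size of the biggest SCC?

2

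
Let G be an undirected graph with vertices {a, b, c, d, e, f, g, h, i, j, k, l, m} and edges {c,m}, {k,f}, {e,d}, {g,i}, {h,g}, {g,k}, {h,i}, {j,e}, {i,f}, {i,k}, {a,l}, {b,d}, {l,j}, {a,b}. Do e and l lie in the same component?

Yes

From e we can reach a, b, d, e, j, l, which includes l.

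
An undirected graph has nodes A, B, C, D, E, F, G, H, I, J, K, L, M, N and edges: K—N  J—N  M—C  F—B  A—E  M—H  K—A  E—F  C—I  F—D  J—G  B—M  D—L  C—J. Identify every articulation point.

C, D, F, J, M

Removing C increases the component count from 1 to 2, so C is a cut vertex.
Removing D increases the component count from 1 to 2, so D is a cut vertex.
Removing F increases the component count from 1 to 2, so F is a cut vertex.
Likewise J, M are cut vertices.
By contrast removing K leaves 1 component; it is not a cut vertex. No other vertex is a cut vertex either.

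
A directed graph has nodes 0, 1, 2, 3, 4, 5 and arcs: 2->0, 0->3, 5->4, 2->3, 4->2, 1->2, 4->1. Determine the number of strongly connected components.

6

{0} is an SCC by itself.
{3} is an SCC by itself.
{5} is an SCC by itself.
{2} is an SCC by itself.
{4} is an SCC by itself.
(and 1 more singleton SCC)
That gives 6 strongly connected components.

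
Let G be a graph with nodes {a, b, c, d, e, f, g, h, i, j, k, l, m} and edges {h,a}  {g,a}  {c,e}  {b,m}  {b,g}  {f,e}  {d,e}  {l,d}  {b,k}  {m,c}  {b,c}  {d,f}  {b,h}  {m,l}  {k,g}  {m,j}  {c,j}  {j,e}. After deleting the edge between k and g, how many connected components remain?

k and g are still connected via k-b-g, so the component count stays at 2.

2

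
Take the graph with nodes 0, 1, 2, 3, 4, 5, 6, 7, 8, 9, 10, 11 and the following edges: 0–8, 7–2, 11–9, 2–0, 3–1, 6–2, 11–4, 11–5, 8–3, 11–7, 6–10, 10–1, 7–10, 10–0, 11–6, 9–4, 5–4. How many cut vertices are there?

1

Removing 11 increases the component count from 1 to 2, so 11 is a cut vertex.
By contrast removing 5 leaves 1 component; it is not a cut vertex. No other vertex is a cut vertex either.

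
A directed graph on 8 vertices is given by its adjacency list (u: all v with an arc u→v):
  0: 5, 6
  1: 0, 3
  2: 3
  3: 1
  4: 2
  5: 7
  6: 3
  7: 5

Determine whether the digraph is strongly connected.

No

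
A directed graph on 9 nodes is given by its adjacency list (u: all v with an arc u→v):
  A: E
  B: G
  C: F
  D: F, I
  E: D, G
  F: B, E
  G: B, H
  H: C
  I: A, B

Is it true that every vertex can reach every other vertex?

From E we can reach every vertex (A, B, C, D, E, F, G, H, I), and every vertex can reach E (A, B, C, D, E, F, G, H, I). So the whole graph is one strongly connected component.

Yes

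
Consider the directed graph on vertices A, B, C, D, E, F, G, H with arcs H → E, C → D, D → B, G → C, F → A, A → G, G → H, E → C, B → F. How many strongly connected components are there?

1

{A, B, C, D, E, F, G, H} are all mutually reachable — one SCC of size 8.
That gives 1 strongly connected component.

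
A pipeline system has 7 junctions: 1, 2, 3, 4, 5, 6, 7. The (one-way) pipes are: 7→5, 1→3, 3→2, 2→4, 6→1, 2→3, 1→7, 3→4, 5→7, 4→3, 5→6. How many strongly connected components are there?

2

{1, 5, 6, 7} are all mutually reachable — one SCC of size 4.
{2, 3, 4} are all mutually reachable — one SCC of size 3.
That gives 2 strongly connected components.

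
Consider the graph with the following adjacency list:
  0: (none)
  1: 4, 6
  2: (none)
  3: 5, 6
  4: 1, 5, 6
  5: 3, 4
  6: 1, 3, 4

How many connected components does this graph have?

3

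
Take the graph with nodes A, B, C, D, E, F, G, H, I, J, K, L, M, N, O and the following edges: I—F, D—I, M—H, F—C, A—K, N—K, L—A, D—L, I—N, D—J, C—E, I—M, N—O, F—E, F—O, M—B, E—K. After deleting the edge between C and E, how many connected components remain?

C and E are still connected via C-F-E, so the component count stays at 2.

2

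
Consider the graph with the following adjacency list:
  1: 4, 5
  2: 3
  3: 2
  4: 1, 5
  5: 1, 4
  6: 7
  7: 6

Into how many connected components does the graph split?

3

Starting from 6 we can reach 6, 7. That is one component of size 2.
Starting from 2 we can reach 2, 3. That is one component of size 2.
Starting from 1 we can reach 1, 4, 5. That is one component of size 3.
Total: 3 components.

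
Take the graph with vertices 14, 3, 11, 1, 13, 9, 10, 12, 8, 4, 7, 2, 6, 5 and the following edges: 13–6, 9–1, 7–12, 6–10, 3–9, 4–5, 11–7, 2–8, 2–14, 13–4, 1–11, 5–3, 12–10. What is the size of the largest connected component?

Starting from 2 we can reach 2, 8, 14. That is one component of size 3.
Starting from 1 we can reach 1, 3, 4, 5, 6, 7, 9, 10, 11, 12, 13. That is one component of size 11.
The largest has 11 vertices.

11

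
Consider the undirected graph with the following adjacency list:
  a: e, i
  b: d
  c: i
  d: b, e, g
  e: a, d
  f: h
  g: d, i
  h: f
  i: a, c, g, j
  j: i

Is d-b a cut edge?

Removing d-b leaves no path between d and b: the component count goes from 2 to 3. So it is a bridge.

Yes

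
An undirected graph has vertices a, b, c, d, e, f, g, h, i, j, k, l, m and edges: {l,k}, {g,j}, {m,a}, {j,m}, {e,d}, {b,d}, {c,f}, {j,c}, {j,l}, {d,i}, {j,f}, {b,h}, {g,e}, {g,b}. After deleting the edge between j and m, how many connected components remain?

2

Before removal there is 1 component.
j - m is a bridge — removing it separates j's side from m's side.
After removal: 2 components.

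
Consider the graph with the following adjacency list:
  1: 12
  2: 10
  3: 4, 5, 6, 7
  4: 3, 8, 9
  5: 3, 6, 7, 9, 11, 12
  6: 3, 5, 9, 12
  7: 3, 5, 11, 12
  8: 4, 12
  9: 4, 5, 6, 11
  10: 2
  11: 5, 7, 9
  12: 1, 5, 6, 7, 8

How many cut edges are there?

2

The edges on the cycle 5-9-11-5 are not bridges since each lies on that cycle.
But removing 10-2 disconnects 10 from 2; removing 12-1 disconnects 12 from 1 — these are bridges.
That makes 2 bridges.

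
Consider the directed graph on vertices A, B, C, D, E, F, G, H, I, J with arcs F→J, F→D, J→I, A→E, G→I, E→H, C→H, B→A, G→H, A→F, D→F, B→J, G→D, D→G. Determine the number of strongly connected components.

{D, F, G} are all mutually reachable — one SCC of size 3.
{A} is an SCC by itself.
{C} is an SCC by itself.
{H} is an SCC by itself.
{J} is an SCC by itself.
(and 3 more singleton SCCs)
That gives 8 strongly connected components.

8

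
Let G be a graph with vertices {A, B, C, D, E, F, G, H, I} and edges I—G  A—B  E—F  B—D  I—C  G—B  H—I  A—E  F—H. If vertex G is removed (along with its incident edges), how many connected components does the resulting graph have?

With G gone, the remaining components are: {A, B, C, D, E, F, H, I}.
That is 1 component.

1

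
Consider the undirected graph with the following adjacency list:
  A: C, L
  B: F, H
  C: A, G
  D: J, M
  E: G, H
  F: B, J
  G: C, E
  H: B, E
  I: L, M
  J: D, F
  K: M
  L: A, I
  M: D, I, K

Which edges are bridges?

K-M

The edges on the cycle G-C-A-L-I-M-D-J-F-B-H-E-G are not bridges since each lies on that cycle.
But removing K-M disconnects K from M — this is a bridge.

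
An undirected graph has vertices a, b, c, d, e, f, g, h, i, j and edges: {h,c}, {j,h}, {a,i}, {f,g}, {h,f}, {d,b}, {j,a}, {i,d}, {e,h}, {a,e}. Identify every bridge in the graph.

The edges on the cycle j-a-e-h-j are not bridges since each lies on that cycle.
But removing a - i disconnects a from i; removing i - d disconnects i from d; removing b - d disconnects b from d; removing h - c disconnects h from c — these are bridges.
In total 6 edges are bridges.

a-i, b-d, c-h, d-i, f-g, f-h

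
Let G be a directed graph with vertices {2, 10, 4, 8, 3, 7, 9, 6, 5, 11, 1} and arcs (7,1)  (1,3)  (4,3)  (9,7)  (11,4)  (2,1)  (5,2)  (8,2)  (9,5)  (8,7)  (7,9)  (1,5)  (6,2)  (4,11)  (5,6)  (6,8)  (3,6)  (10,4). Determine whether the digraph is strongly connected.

No

There is no directed path from 11 to 10, so the graph is not strongly connected.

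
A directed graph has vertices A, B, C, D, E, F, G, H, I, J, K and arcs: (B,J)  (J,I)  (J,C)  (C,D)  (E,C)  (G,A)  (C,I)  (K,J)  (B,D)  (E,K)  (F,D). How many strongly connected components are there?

{D} is an SCC by itself.
{E} is an SCC by itself.
{C} is an SCC by itself.
{I} is an SCC by itself.
{F} is an SCC by itself.
(and 6 more singleton SCCs)
That gives 11 strongly connected components.

11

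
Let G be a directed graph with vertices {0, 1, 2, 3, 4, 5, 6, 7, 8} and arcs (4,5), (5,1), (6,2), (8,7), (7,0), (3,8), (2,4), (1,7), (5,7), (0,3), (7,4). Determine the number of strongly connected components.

{0, 1, 3, 4, 5, 7, 8} are all mutually reachable — one SCC of size 7.
{6} is an SCC by itself.
{2} is an SCC by itself.
That gives 3 strongly connected components.

3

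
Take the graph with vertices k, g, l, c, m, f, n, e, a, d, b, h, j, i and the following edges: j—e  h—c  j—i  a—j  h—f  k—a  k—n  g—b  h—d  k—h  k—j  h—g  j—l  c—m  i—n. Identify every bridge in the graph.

b-g, c-h, c-m, d-h, e-j, f-h, g-h, h-k, j-l

The edges on the cycle k-a-j-k are not bridges since each lies on that cycle.
But removing h—d disconnects h from d; removing e—j disconnects e from j; removing h—f disconnects h from f; removing h—k disconnects h from k — these are bridges.
In total 9 edges are bridges.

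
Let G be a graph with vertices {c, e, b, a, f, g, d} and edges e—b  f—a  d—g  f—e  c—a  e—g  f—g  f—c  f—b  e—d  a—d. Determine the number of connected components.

1

Starting from a we can reach a, b, c, d, e, f, g. That is one component of size 7.
Total: 1 component.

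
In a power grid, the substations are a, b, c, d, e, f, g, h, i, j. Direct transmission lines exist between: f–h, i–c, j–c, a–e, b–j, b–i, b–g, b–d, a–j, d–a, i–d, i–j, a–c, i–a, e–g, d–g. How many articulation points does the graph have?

0

Removing c, for instance, still leaves 2 components. No single vertex removal increases the component count — the graph has no articulation points.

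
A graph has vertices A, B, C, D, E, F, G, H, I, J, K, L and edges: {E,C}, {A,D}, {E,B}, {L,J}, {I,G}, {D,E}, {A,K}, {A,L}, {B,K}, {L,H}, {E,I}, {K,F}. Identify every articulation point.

Removing A increases the component count from 1 to 2, so A is a cut vertex.
Removing E increases the component count from 1 to 3, so E is a cut vertex.
Removing I increases the component count from 1 to 2, so I is a cut vertex.
Likewise K, L are cut vertices.
By contrast removing J leaves 1 component; it is not a cut vertex. No other vertex is a cut vertex either.

A, E, I, K, L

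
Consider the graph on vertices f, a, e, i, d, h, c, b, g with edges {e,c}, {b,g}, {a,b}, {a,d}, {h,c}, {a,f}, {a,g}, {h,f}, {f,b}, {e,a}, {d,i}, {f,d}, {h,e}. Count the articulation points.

1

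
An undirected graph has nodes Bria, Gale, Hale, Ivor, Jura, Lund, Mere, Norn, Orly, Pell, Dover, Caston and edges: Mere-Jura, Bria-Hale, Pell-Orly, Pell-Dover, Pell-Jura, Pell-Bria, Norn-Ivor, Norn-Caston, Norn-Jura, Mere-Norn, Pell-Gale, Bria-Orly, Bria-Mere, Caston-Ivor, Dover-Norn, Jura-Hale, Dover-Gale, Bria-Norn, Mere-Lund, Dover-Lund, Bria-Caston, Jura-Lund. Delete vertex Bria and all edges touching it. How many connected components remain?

With Bria gone, the remaining components are: {Gale, Hale, Ivor, Jura, Lund, Mere, Norn, Orly, Pell, Dover, Caston}.
That is 1 component.

1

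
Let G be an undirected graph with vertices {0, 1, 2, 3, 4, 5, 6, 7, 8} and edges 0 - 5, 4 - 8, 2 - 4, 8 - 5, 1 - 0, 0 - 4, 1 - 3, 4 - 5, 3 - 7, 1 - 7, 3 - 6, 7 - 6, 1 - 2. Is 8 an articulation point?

Deleting 8 leaves 1 component (was 1) (its neighbors 4, 5 remain connected to each other), so 8 is not a cut vertex.

No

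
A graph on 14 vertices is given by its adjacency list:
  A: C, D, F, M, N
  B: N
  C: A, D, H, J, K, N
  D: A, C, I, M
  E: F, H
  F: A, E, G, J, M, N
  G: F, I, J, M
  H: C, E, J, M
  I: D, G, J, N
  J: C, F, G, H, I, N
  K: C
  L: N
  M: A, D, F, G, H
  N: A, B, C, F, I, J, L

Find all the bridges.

B-N, C-K, L-N

The edges on the cycle G-I-D-M-G are not bridges since each lies on that cycle.
But removing C-K disconnects C from K; removing N-B disconnects N from B; removing N-L disconnects N from L — these are bridges.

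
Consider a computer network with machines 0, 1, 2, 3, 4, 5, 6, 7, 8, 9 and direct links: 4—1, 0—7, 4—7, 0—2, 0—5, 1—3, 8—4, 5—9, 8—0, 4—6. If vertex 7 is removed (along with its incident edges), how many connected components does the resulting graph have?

1

With 7 gone, the remaining components are: {0, 1, 2, 3, 4, 5, 6, 8, 9}.
That is 1 component.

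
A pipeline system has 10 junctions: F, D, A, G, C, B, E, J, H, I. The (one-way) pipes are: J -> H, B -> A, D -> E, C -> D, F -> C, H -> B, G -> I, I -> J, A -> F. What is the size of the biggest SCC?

1

{H} is an SCC by itself.
{J} is an SCC by itself.
{B} is an SCC by itself.
{E} is an SCC by itself.
{I} is an SCC by itself.
(and 5 more singleton SCCs)
The largest has 1 vertex.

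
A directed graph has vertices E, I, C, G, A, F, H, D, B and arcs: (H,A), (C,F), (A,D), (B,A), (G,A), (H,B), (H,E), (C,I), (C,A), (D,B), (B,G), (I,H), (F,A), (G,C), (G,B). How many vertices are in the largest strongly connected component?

8

{A, B, C, D, F, G, H, I} are all mutually reachable — one SCC of size 8.
{E} is an SCC by itself.
The largest has 8 vertices.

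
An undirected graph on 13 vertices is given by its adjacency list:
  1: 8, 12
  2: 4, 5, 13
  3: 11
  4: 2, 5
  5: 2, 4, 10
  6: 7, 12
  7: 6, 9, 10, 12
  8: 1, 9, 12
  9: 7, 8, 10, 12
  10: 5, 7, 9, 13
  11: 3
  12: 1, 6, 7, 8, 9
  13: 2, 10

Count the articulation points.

1

Removing 10 increases the component count from 2 to 3, so 10 is a cut vertex.
By contrast removing 13 leaves 2 components; it is not a cut vertex. No other vertex is a cut vertex either.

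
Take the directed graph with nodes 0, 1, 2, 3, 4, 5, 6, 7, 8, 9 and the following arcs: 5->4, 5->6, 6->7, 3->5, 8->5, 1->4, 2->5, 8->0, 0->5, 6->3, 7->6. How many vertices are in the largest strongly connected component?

4

{3, 5, 6, 7} are all mutually reachable — one SCC of size 4.
{1} is an SCC by itself.
{4} is an SCC by itself.
{0} is an SCC by itself.
{9} is an SCC by itself.
(and 2 more singleton SCCs)
The largest has 4 vertices.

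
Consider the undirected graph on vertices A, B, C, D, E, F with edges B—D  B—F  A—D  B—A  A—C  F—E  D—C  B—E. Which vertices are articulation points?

Removing B increases the component count from 1 to 2, so B is a cut vertex.
By contrast removing D leaves 1 component; it is not a cut vertex. No other vertex is a cut vertex either.

B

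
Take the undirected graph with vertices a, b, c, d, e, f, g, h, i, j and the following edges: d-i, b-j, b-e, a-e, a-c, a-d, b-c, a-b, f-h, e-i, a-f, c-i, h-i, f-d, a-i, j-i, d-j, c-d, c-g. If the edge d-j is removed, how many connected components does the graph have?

1

d and j are still connected via d-i-j, so the component count stays at 1.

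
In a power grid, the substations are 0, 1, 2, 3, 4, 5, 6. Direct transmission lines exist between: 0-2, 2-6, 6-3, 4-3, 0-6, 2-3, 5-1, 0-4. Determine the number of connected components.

Starting from 1 we can reach 1, 5. That is one component of size 2.
Starting from 0 we can reach 0, 2, 3, 4, 6. That is one component of size 5.
Total: 2 components.

2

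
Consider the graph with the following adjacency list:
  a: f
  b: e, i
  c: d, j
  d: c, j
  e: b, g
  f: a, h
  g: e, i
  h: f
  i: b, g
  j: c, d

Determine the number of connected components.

Starting from a we can reach a, f, h. That is one component of size 3.
Starting from c we can reach c, d, j. That is one component of size 3.
Starting from b we can reach b, e, g, i. That is one component of size 4.
Total: 3 components.

3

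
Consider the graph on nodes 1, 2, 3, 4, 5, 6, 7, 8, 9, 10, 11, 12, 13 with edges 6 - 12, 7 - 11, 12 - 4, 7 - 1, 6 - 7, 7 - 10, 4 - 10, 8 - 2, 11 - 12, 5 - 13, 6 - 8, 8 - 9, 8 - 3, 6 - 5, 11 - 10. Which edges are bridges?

The edges on the cycle 6-7-11-10-4-12-6 are not bridges since each lies on that cycle.
But removing 6 - 5 disconnects 6 from 5; removing 6 - 8 disconnects 6 from 8; removing 8 - 2 disconnects 8 from 2; removing 3 - 8 disconnects 3 from 8 — these are bridges.
In total 7 edges are bridges.

1-7, 13-5, 2-8, 3-8, 5-6, 6-8, 8-9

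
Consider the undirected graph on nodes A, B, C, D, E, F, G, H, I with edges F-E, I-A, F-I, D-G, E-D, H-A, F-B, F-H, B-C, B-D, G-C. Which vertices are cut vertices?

Removing F increases the component count from 1 to 2, so F is a cut vertex.
By contrast removing D leaves 1 component; it is not a cut vertex. No other vertex is a cut vertex either.

F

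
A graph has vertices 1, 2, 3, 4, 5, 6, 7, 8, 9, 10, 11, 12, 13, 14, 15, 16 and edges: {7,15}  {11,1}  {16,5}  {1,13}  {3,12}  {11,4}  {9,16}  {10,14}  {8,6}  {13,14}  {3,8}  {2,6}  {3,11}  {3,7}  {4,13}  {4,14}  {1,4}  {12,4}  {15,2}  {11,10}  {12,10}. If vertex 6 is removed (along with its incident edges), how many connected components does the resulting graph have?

2

With 6 gone, the remaining components are: {5, 9, 16}; {1, 2, 3, 4, 7, 8, 10, 11, 12, 13, 14, 15}.
That is 2 components.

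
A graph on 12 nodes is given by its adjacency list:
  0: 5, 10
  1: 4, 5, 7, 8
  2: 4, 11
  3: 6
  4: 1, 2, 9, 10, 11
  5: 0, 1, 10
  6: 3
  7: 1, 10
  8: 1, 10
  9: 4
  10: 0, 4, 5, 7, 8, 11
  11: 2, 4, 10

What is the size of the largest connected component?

10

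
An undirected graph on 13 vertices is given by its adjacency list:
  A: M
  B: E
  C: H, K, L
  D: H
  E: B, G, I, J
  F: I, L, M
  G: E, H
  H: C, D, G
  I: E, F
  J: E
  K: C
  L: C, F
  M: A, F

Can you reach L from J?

Yes

From J we can reach A, B, C, D, E, F, G, H, I, J, K, L, M, which includes L.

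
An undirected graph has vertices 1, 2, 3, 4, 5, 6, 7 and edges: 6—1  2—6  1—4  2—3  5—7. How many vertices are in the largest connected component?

Starting from 5 we can reach 5, 7. That is one component of size 2.
Starting from 1 we can reach 1, 2, 3, 4, 6. That is one component of size 5.
The largest has 5 vertices.

5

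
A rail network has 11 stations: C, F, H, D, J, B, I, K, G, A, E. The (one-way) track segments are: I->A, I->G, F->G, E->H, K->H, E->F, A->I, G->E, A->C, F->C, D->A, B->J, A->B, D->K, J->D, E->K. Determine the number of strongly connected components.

{A, B, D, I, J} are all mutually reachable — one SCC of size 5.
{E, F, G} are all mutually reachable — one SCC of size 3.
{H} is an SCC by itself.
{C} is an SCC by itself.
{K} is an SCC by itself.
That gives 5 strongly connected components.

5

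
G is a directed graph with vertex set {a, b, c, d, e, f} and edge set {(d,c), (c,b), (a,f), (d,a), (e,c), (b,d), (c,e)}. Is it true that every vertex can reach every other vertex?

There is no directed path from f to d, so the graph is not strongly connected.

No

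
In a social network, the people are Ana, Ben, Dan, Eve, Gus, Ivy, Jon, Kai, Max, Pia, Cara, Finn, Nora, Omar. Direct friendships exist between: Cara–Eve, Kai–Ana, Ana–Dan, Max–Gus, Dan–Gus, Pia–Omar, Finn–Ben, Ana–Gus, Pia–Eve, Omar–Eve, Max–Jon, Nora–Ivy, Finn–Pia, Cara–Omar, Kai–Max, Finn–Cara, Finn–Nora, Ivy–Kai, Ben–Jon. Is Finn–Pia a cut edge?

No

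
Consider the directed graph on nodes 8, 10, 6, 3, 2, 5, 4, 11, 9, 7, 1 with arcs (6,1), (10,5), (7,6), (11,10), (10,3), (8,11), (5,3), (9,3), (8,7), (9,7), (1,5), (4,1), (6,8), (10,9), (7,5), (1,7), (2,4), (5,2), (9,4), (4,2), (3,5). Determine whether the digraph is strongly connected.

From 11 we can reach every vertex (1, 2, 3, 4, 5, 6, 7, 8, 9, 10, 11), and every vertex can reach 11 (1, 2, 3, 4, 5, 6, 7, 8, 9, 10, 11). So the whole graph is one strongly connected component.

Yes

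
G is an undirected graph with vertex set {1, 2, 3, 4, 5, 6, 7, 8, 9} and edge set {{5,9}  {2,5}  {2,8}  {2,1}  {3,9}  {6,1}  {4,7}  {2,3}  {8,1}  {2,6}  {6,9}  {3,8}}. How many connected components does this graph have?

Starting from 4 we can reach 4, 7. That is one component of size 2.
Starting from 1 we can reach 1, 2, 3, 5, 6, 8, 9. That is one component of size 7.
Total: 2 components.

2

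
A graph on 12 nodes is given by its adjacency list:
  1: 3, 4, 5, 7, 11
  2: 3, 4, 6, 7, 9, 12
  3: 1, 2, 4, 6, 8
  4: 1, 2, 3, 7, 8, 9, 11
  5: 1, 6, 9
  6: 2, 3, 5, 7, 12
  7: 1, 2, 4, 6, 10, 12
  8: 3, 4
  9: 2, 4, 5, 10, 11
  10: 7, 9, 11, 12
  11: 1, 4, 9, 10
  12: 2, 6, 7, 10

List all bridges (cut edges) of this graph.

none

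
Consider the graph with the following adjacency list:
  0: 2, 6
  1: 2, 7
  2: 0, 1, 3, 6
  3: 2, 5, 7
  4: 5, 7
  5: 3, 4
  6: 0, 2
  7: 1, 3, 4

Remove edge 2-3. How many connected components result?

2 and 3 are still connected via 2-1-7-3, so the component count stays at 1.

1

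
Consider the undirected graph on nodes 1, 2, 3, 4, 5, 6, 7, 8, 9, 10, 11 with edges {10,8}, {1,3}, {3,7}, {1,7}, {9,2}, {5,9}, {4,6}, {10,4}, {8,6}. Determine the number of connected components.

4

11 is isolated — a component by itself.
Starting from 1 we can reach 1, 3, 7. That is one component of size 3.
Starting from 2 we can reach 2, 5, 9. That is one component of size 3.
Starting from 4 we can reach 4, 6, 8, 10. That is one component of size 4.
Total: 4 components.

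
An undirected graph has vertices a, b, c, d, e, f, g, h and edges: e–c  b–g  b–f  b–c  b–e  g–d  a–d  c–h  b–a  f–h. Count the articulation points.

Removing b increases the component count from 1 to 2, so b is a cut vertex.
By contrast removing a leaves 1 component; it is not a cut vertex. No other vertex is a cut vertex either.

1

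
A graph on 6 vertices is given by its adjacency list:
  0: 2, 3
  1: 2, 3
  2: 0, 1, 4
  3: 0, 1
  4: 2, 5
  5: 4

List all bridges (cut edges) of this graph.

The edges on the cycle 2-0-3-1-2 are not bridges since each lies on that cycle.
But removing 4-5 disconnects 4 from 5; removing 2-4 disconnects 2 from 4 — these are bridges.

2-4, 4-5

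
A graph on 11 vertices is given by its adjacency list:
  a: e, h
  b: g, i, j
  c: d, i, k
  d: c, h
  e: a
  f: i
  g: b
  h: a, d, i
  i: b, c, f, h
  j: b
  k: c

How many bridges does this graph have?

7

The edges on the cycle c-i-h-d-c are not bridges since each lies on that cycle.
But removing g-b disconnects g from b; removing i-b disconnects i from b; removing i-f disconnects i from f; removing c-k disconnects c from k — these are bridges.
In total 7 edges are bridges.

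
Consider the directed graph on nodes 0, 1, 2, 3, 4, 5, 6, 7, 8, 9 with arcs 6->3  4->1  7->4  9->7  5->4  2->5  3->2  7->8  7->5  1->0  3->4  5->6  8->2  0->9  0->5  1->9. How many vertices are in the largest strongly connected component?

10

{0, 1, 2, 3, 4, 5, 6, 7, 8, 9} are all mutually reachable — one SCC of size 10.
The largest has 10 vertices.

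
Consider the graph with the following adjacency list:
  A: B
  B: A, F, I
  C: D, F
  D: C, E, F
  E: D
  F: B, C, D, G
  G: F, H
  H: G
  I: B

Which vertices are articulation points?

Removing B increases the component count from 1 to 3, so B is a cut vertex.
Removing D increases the component count from 1 to 2, so D is a cut vertex.
Removing F increases the component count from 1 to 3, so F is a cut vertex.
Likewise G is a cut vertex.
By contrast removing E leaves 1 component; it is not a cut vertex. No other vertex is a cut vertex either.

B, D, F, G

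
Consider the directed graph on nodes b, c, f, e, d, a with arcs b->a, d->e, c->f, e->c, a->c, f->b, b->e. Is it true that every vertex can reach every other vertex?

No

There is no directed path from f to d, so the graph is not strongly connected.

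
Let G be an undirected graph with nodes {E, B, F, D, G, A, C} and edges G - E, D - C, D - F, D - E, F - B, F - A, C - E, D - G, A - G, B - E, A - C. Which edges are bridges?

The edges on the cycle D-F-A-C-D are not bridges since each lies on that cycle.
Every edge lies on some cycle, so there are no bridges.

none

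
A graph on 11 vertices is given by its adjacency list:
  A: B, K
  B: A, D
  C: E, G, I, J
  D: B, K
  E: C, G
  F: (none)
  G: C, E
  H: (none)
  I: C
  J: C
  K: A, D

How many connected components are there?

H is isolated — a component by itself.
F is isolated — a component by itself.
Starting from A we can reach A, B, D, K. That is one component of size 4.
Starting from C we can reach C, E, G, I, J. That is one component of size 5.
Total: 4 components.

4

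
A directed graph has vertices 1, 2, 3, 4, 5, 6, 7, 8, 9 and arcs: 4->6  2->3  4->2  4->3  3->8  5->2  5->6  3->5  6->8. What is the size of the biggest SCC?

3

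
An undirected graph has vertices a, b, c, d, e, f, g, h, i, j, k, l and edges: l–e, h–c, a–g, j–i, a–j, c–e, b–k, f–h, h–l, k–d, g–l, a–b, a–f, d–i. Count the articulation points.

1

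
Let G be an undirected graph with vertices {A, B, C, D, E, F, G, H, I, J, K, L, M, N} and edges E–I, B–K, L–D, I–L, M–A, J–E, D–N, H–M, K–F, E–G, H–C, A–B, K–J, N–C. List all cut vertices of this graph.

Removing E increases the component count from 1 to 2, so E is a cut vertex.
Removing K increases the component count from 1 to 2, so K is a cut vertex.
By contrast removing M leaves 1 component; it is not a cut vertex. No other vertex is a cut vertex either.

E, K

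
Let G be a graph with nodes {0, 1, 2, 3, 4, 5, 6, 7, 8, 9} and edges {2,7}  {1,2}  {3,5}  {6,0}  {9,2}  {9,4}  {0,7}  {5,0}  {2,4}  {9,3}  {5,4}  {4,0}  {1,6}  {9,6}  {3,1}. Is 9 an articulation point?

No

Deleting 9 leaves 2 components (was 2), so 9 is not a cut vertex.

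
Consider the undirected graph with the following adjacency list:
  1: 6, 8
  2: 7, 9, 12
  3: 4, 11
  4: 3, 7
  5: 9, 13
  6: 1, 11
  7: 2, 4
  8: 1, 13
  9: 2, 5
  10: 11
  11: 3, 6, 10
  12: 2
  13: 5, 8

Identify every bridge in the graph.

The edges on the cycle 8-13-5-9-2-7-4-3-11-6-1-8 are not bridges since each lies on that cycle.
But removing 12-2 disconnects 12 from 2; removing 11-10 disconnects 11 from 10 — these are bridges.

10-11, 12-2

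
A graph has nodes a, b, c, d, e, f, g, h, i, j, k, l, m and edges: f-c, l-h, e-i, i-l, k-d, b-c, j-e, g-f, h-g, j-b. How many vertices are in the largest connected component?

9

m is isolated — a component by itself.
a is isolated — a component by itself.
Starting from d we can reach d, k. That is one component of size 2.
Starting from b we can reach b, c, e, f, g, h, i, j, l. That is one component of size 9.
The largest has 9 vertices.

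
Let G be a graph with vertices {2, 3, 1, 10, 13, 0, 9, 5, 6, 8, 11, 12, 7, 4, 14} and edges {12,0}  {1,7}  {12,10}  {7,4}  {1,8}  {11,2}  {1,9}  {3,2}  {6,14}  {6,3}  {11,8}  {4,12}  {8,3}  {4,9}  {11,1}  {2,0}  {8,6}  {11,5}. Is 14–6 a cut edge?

Removing 14–6 leaves no path between 14 and 6: the component count goes from 2 to 3. So it is a bridge.

Yes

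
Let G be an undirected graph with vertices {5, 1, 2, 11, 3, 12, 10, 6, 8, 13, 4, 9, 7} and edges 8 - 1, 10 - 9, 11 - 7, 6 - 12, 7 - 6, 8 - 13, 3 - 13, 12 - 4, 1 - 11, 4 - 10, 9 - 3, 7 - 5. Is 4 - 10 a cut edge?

After removing 4 - 10, the path 4-12-6-7-11-1-8-13-3-9-10 still connects them, so the edge is not a bridge.

No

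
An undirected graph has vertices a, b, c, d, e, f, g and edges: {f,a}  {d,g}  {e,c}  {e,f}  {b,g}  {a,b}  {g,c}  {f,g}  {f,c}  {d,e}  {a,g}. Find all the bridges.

none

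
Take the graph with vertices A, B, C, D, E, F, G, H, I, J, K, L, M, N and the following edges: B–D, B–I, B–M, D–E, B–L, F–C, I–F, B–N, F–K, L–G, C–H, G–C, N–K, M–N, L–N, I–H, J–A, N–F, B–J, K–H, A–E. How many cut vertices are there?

1

Removing B increases the component count from 1 to 2, so B is a cut vertex.
By contrast removing M leaves 1 component; it is not a cut vertex. No other vertex is a cut vertex either.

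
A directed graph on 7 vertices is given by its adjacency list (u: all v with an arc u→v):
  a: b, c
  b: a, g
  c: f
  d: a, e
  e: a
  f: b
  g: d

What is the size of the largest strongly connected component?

7

{a, b, c, d, e, f, g} are all mutually reachable — one SCC of size 7.
The largest has 7 vertices.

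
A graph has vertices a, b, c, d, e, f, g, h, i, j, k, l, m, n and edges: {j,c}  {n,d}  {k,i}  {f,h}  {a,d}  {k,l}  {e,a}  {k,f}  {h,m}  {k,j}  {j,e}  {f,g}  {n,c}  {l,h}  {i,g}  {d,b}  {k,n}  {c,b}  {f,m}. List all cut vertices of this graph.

Removing k increases the component count from 1 to 2, so k is a cut vertex.
By contrast removing h leaves 1 component; it is not a cut vertex. No other vertex is a cut vertex either.

k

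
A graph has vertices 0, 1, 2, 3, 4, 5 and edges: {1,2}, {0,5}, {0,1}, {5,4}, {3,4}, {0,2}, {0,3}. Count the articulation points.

Removing 0 increases the component count from 1 to 2, so 0 is a cut vertex.
By contrast removing 1 leaves 1 component; it is not a cut vertex. No other vertex is a cut vertex either.

1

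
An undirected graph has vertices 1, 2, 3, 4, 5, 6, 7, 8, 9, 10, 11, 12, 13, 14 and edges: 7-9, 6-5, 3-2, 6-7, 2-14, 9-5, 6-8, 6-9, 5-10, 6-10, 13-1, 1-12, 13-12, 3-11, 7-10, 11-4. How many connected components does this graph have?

3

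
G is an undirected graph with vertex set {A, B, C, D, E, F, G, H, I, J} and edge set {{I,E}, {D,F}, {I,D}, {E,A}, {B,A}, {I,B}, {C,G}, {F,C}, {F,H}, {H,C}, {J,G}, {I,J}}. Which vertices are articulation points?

Removing I increases the component count from 1 to 2, so I is a cut vertex.
By contrast removing J leaves 1 component; it is not a cut vertex. No other vertex is a cut vertex either.

I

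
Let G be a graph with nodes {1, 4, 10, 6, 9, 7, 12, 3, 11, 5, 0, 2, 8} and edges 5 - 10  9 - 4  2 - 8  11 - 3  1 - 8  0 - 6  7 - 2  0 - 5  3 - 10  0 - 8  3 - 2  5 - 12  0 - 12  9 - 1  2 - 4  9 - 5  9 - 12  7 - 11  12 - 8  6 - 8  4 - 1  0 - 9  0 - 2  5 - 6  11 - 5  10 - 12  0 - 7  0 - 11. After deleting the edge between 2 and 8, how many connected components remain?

2 and 8 are still connected via 2-0-8, so the component count stays at 1.

1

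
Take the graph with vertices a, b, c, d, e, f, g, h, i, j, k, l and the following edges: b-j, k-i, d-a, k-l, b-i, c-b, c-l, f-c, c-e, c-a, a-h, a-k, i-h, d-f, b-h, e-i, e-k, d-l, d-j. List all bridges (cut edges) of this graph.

The edges on the cycle e-k-i-e are not bridges since each lies on that cycle.
Every edge lies on some cycle, so there are no bridges.

none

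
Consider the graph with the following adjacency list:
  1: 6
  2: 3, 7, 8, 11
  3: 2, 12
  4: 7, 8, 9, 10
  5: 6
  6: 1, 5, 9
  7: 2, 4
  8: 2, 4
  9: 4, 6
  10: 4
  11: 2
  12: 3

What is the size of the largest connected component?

Starting from 1 we can reach 1, 2, 3, 4, 5, 6, 7, 8, 9, 10, 11, 12. That is one component of size 12.
The largest has 12 vertices.

12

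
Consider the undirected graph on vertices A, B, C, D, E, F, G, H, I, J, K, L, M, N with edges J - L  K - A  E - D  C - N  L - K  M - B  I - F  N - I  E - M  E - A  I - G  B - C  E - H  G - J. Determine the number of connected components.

Starting from A we can reach A, B, C, D, E, F, G, H, I, J, K, L, M, N. That is one component of size 14.
Total: 1 component.

1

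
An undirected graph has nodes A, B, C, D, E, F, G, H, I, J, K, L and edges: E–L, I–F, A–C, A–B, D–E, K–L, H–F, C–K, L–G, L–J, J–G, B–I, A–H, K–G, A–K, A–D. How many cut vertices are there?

Removing A increases the component count from 1 to 2, so A is a cut vertex.
By contrast removing L leaves 1 component; it is not a cut vertex. No other vertex is a cut vertex either.

1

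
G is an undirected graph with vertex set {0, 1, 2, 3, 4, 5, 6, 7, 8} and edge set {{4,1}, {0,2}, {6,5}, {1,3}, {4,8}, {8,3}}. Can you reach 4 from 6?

No

The component containing 6 is {5, 6}, and 4 is not in it.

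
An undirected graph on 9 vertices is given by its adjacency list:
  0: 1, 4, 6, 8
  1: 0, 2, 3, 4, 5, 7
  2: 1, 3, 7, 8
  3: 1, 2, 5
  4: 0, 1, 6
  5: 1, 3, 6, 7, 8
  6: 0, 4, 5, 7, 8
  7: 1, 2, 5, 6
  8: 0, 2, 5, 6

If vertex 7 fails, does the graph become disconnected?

No

Deleting 7 leaves 1 component (was 1) (its neighbors 1, 2, 5, 6 remain connected to each other), so 7 is not a cut vertex.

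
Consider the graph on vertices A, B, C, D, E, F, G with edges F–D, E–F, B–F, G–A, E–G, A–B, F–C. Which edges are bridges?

C-F, D-F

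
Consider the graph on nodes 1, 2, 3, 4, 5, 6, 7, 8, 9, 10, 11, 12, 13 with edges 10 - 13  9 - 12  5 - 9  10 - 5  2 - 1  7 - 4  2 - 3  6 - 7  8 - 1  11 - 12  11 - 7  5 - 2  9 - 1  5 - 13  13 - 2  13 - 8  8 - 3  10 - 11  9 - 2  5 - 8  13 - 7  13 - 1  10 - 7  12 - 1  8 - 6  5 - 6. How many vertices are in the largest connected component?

Starting from 1 we can reach 1, 2, 3, 4, 5, 6, 7, 8, 9, 10, 11, 12, 13. That is one component of size 13.
The largest has 13 vertices.

13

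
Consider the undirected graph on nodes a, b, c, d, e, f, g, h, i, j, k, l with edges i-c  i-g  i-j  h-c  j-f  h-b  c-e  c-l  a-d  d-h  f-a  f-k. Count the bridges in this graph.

5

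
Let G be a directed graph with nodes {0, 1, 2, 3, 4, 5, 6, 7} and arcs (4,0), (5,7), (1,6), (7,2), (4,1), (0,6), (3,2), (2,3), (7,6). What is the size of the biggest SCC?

2

{2, 3} are all mutually reachable — one SCC of size 2.
{0} is an SCC by itself.
{4} is an SCC by itself.
{1} is an SCC by itself.
{5} is an SCC by itself.
(and 2 more singleton SCCs)
The largest has 2 vertices.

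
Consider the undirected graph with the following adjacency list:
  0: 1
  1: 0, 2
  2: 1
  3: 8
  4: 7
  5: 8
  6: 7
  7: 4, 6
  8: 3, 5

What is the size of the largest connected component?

3

Starting from 4 we can reach 4, 6, 7. That is one component of size 3.
Starting from 3 we can reach 3, 5, 8. That is one component of size 3.
Starting from 0 we can reach 0, 1, 2. That is one component of size 3.
The largest has 3 vertices.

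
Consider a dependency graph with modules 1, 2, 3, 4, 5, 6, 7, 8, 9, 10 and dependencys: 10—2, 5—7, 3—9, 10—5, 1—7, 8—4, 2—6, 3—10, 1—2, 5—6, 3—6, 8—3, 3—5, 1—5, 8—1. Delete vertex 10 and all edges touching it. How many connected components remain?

1

With 10 gone, the remaining components are: {1, 2, 3, 4, 5, 6, 7, 8, 9}.
That is 1 component.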